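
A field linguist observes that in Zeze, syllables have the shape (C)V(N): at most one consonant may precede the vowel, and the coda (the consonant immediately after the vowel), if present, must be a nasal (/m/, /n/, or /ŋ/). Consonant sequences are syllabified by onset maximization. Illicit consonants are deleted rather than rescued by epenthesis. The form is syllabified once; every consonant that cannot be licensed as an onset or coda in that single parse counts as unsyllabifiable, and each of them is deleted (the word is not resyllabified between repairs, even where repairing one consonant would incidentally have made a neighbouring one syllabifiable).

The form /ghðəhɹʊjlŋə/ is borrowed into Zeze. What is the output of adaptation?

ðəɹʊŋə

Under (C)V(N), the unsyllabifiable consonants are /g/, /h/, /h/, /j/, /l/ (only a nasal (/m/, /n/, or /ŋ/) is licensed in coda position; onsets are limited to one consonant).
Each unlicensed consonant is deleted: /g/, /h/, /h/, /j/, /l/.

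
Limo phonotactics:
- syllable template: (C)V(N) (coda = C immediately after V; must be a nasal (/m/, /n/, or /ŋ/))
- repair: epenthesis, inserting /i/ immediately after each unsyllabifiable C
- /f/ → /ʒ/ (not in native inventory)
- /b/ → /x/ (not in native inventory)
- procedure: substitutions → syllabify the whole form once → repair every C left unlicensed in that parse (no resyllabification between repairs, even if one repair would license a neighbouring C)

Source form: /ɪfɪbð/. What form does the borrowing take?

ɪʒɪxiði

Substitution: /f/ → /ʒ/, /b/ → /x/, giving /ɪʒɪxð/.
Under (C)V(N), the unsyllabifiable consonants are /x/, /ð/ (only a nasal (/m/, /n/, or /ŋ/) is licensed in coda position; onsets are limited to one consonant).
Each unlicensed consonant becomes the onset of a new syllable: /x/ → /xi/, /ð/ → /ði/.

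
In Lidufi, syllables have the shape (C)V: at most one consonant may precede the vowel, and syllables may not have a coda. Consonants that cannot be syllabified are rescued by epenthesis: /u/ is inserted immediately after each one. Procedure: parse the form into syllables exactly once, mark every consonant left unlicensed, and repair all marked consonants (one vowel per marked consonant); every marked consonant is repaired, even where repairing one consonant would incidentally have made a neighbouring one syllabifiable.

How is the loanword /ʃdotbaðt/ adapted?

ʃudotubaðutu

Under (C)V, the unsyllabifiable consonants are /ʃ/, /t/, /ð/, /t/ (no codas are permitted; onsets are limited to one consonant).
Each unlicensed consonant becomes the onset of a new syllable: /ʃ/ → /ʃu/, /t/ → /tu/, /ð/ → /ðu/, /t/ → /tu/.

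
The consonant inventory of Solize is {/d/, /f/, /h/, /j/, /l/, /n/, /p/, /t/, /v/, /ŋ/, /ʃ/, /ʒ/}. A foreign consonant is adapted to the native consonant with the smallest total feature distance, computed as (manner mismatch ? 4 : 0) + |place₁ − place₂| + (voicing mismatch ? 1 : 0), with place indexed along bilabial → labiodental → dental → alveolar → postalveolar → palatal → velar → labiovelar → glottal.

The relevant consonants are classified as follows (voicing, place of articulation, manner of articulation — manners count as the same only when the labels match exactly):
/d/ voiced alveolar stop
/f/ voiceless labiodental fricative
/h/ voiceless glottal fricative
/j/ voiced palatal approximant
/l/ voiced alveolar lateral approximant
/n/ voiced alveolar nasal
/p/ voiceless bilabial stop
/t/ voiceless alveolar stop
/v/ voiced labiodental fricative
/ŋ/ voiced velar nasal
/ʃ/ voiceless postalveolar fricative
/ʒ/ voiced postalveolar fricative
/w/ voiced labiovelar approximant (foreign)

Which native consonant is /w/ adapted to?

j

/j/ is closest: same manner (approximant), place distance 2 (labiovelar→palatal), same voicing; total 2. Next closest is /ŋ/ at distance 5.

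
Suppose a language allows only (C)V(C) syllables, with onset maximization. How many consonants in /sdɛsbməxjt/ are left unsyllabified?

The consonants /s/, /b/, /j/, /t/ cannot be parsed into a legal (C)V(C) syllable (at most one coda consonant is licensed; onsets are limited to one consonant).

4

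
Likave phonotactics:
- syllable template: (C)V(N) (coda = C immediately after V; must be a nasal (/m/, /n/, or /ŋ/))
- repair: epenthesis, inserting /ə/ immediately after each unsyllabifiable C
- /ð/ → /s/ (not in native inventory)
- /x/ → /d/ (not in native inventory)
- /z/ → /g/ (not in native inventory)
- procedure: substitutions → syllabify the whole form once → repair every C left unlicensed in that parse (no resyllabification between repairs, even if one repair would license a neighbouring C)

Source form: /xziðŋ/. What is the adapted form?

Substitution: /x/ → /d/, /z/ → /g/, /ð/ → /s/, giving /dgisŋ/.
Under (C)V(N), the unsyllabifiable consonants are /d/, /s/, /ŋ/ (only a nasal (/m/, /n/, or /ŋ/) is licensed in coda position; onsets are limited to one consonant).
Each unlicensed consonant becomes the onset of a new syllable: /d/ → /də/, /s/ → /sə/, /ŋ/ → /ŋə/.

dəgisəŋə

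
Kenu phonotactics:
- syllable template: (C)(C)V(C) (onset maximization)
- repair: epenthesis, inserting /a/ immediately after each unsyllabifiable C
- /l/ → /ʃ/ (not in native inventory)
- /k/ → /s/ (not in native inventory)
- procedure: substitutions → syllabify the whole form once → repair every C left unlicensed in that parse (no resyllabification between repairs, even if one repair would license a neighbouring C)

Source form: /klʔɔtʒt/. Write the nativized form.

Substitution: /k/ → /s/, /l/ → /ʃ/, giving /sʃʔɔtʒt/.
Under (C)(C)V(C), the unsyllabifiable consonants are /s/, /ʒ/, /t/ (at most one coda consonant is licensed; onsets may contain at most 2 consonants).
Epenthesis after each stranded consonant: /s/ → /sa/, /ʒ/ → /ʒa/, /t/ → /ta/.

saʃʔɔtʒata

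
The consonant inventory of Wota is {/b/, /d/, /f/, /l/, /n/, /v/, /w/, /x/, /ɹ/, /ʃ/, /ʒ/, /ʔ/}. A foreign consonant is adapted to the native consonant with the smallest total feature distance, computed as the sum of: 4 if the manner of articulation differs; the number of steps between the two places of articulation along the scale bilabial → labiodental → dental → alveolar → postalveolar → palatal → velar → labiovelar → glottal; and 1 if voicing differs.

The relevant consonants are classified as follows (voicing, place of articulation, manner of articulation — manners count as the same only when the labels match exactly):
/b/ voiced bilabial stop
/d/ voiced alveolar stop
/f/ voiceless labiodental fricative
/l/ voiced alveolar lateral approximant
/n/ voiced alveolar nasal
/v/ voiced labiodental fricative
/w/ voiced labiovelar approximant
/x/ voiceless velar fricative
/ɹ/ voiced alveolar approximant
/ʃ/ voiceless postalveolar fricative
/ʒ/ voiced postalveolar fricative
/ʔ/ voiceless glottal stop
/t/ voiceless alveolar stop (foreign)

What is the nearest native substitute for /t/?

/d/ is closest: same manner (stop), place distance 0 (alveolar→alveolar), voicing differs (+1); total 1. Next closest is /b/ at distance 4.

d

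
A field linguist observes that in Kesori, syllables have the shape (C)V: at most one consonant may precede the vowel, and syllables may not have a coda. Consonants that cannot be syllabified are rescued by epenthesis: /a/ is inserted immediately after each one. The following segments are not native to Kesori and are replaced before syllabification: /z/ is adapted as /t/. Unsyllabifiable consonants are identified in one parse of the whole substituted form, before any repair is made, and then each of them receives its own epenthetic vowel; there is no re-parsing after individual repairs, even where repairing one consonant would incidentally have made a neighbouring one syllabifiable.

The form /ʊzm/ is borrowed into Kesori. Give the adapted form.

ʊtama

Substitution: /z/ → /t/, giving /ʊtm/.
Syllabifying with onset maximization leaves /t/, /m/ stranded (no codas are permitted; onsets are limited to one consonant).
Each unlicensed consonant becomes the onset of a new syllable: /t/ → /ta/, /m/ → /ma/.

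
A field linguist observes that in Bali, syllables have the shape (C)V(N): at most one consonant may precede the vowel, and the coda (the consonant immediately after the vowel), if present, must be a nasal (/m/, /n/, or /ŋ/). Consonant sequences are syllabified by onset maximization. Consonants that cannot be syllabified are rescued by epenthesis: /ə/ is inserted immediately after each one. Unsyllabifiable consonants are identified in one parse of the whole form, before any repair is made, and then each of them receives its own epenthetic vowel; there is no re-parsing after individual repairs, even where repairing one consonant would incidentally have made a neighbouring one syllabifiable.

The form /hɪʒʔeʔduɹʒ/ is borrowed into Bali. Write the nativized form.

hɪʒəʔeʔəduɹəʒə

Syllabifying with onset maximization leaves /ʒ/, /ʔ/, /ɹ/, /ʒ/ stranded (only a nasal (/m/, /n/, or /ŋ/) is licensed in coda position; onsets are limited to one consonant).
Each unlicensed consonant becomes the onset of a new syllable: /ʒ/ → /ʒə/, /ʔ/ → /ʔə/, /ɹ/ → /ɹə/, /ʒ/ → /ʒə/.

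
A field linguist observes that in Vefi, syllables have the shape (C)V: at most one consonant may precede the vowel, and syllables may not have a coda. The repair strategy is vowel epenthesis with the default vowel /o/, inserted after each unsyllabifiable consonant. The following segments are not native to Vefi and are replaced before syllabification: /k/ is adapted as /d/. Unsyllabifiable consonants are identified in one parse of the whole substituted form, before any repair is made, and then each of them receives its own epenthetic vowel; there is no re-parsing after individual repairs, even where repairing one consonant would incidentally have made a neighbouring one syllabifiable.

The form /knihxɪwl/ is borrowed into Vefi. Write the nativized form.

donihoxɪwolo

Substitution: /k/ → /d/, giving /dnihxɪwl/.
Under (C)V, the unsyllabifiable consonants are /d/, /h/, /w/, /l/ (no codas are permitted; onsets are limited to one consonant).
Each unlicensed consonant becomes the onset of a new syllable: /d/ → /do/, /h/ → /ho/, /w/ → /wo/, /l/ → /lo/.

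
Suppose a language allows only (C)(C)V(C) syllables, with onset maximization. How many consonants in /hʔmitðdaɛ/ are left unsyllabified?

Under (C)(C)V(C), the unsyllabifiable consonants are /h/ (at most one coda consonant is licensed; onsets may contain at most 2 consonants).

1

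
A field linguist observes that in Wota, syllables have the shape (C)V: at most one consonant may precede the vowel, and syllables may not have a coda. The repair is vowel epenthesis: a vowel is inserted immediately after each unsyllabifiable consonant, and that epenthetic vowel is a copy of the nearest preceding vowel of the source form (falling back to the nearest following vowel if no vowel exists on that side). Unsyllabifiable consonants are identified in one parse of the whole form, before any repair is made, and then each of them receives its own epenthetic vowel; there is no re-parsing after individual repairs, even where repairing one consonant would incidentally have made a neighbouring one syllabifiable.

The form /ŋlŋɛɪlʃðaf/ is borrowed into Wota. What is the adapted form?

ŋɛlɛŋɛɪlɪʃɪðafa

The consonants /ŋ/, /l/, /l/, /ʃ/, /f/ cannot be parsed into a legal (C)V syllable (no codas are permitted; onsets are limited to one consonant).
Epenthesis after each stranded consonant: /ŋ/ → /ŋɛ/, /l/ → /lɛ/, /l/ → /lɪ/, /ʃ/ → /ʃɪ/, /f/ → /fa/.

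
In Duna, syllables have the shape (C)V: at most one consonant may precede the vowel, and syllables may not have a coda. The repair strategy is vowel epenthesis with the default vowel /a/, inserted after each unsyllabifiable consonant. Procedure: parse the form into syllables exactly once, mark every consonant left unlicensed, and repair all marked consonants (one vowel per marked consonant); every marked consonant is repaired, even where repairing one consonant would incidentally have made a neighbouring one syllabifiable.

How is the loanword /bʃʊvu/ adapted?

Under (C)V, the unsyllabifiable consonants are /b/ (no codas are permitted; onsets are limited to one consonant).
Each unlicensed consonant becomes the onset of a new syllable: /b/ → /ba/.

baʃʊvu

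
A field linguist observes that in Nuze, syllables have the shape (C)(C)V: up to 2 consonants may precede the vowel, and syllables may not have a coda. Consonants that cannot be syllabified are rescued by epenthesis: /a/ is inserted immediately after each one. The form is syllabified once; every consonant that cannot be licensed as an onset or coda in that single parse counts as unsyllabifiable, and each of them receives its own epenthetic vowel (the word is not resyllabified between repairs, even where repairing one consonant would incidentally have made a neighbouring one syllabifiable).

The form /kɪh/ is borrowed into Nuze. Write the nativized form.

Under (C)(C)V, the unsyllabifiable consonants are /h/ (no codas are permitted; onsets may contain at most 2 consonants).
Each unlicensed consonant becomes the onset of a new syllable: /h/ → /ha/.

kɪha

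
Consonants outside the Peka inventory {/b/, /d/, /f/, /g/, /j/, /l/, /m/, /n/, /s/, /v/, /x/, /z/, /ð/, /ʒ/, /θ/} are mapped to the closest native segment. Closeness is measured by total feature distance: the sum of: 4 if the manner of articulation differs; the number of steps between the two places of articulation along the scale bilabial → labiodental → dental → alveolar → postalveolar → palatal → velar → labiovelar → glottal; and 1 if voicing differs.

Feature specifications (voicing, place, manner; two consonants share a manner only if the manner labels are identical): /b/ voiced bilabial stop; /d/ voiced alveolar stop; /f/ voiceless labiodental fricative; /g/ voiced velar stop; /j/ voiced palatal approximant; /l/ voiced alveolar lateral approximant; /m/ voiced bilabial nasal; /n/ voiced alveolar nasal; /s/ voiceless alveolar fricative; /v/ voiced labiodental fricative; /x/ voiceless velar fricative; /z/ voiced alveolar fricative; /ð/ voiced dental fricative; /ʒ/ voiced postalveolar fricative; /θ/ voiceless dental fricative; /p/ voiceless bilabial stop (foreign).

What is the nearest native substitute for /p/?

/b/ is closest: same manner (stop), place distance 0 (bilabial→bilabial), voicing differs (+1); total 1. Next closest is /d/ at distance 4.

b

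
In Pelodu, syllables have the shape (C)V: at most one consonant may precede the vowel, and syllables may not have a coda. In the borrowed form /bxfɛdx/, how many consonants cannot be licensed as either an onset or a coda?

The consonants /b/, /x/, /d/, /x/ cannot be parsed into a legal (C)V syllable (no codas are permitted; onsets are limited to one consonant).

4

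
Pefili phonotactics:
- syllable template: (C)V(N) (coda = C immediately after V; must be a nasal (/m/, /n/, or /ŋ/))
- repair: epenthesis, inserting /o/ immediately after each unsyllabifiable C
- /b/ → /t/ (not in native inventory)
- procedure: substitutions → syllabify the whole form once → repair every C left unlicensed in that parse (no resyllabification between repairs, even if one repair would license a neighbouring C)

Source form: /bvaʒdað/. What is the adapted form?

tovaʒodaðo

Substitution: /b/ → /t/, giving /tvaʒdað/.
Syllabifying with onset maximization leaves /t/, /ʒ/, /ð/ stranded (only a nasal (/m/, /n/, or /ŋ/) is licensed in coda position; onsets are limited to one consonant).
Inserting the epenthetic vowel yields /t/ → /to/, /ʒ/ → /ʒo/, /ð/ → /ðo/.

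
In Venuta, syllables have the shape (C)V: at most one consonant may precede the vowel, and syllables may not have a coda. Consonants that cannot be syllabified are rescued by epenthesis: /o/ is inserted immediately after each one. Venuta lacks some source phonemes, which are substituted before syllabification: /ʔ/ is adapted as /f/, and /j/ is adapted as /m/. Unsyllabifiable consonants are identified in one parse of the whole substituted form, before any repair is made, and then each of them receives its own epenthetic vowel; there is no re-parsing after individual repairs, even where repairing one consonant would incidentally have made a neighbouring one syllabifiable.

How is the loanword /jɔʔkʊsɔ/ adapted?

Substitution: /j/ → /m/, /ʔ/ → /f/, giving /mɔfkʊsɔ/.
Syllabifying with onset maximization leaves /f/ stranded (no codas are permitted; onsets are limited to one consonant).
Epenthesis after each stranded consonant: /f/ → /fo/.

mɔfokʊsɔ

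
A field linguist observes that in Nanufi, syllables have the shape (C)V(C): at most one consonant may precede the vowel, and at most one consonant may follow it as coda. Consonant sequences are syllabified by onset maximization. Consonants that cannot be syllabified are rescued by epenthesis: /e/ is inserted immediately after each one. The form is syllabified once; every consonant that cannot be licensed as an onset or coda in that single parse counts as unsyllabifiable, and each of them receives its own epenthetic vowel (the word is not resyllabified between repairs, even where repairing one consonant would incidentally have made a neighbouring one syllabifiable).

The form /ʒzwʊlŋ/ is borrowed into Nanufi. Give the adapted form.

ʒezewʊlŋe

Under (C)V(C), the unsyllabifiable consonants are /ʒ/, /z/, /ŋ/ (at most one coda consonant is licensed; onsets are limited to one consonant).
Epenthesis after each stranded consonant: /ʒ/ → /ʒe/, /z/ → /ze/, /ŋ/ → /ŋe/.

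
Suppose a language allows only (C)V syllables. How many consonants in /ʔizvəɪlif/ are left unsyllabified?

Under (C)V, the unsyllabifiable consonants are /z/, /f/ (no codas are permitted; onsets are limited to one consonant).

2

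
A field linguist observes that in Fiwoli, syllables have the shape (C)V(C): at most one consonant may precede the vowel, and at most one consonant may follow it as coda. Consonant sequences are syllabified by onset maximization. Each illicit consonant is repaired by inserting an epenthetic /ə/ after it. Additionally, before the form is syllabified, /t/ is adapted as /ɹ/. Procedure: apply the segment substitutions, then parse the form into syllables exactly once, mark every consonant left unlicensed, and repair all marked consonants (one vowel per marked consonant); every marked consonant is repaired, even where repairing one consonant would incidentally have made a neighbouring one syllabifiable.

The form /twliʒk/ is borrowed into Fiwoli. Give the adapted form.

Substitution: /t/ → /ɹ/, giving /ɹwliʒk/.
The consonants /ɹ/, /w/, /k/ cannot be parsed into a legal (C)V(C) syllable (at most one coda consonant is licensed; onsets are limited to one consonant).
Inserting the epenthetic vowel yields /ɹ/ → /ɹə/, /w/ → /wə/, /k/ → /kə/.

ɹəwəliʒkə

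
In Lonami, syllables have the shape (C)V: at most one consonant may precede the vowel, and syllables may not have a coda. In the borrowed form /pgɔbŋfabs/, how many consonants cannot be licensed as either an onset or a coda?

5

Under (C)V, the unsyllabifiable consonants are /p/, /b/, /ŋ/, /b/, /s/ (no codas are permitted; onsets are limited to one consonant).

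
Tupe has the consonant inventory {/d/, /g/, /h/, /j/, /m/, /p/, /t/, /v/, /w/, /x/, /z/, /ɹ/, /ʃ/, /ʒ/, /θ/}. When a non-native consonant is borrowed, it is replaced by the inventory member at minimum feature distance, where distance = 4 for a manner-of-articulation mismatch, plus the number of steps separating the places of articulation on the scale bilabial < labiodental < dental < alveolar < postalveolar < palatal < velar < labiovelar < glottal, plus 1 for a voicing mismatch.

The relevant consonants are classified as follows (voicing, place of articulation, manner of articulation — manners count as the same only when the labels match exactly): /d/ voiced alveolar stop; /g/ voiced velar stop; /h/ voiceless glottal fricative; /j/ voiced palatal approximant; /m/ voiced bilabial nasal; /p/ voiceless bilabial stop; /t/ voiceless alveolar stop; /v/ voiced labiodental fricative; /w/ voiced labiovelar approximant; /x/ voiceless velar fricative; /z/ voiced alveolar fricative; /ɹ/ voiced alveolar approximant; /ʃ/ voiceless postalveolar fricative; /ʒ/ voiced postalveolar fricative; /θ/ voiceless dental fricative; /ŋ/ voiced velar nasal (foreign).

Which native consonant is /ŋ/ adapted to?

g

/g/ is closest: manner differs (nasal→stop, +4), place distance 0 (velar→velar), same voicing; total 4. Next closest is /j/ at distance 5.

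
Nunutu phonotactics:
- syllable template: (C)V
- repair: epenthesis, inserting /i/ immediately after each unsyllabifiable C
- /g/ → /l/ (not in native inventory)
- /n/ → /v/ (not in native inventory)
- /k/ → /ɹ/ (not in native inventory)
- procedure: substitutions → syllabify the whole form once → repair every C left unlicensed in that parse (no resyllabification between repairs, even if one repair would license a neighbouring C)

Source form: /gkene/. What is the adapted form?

liɹeve

Substitution: /g/ → /l/, /k/ → /ɹ/, /n/ → /v/, giving /lɹeve/.
Syllabifying with onset maximization leaves /l/ stranded (no codas are permitted; onsets are limited to one consonant).
Inserting the epenthetic vowel yields /l/ → /li/.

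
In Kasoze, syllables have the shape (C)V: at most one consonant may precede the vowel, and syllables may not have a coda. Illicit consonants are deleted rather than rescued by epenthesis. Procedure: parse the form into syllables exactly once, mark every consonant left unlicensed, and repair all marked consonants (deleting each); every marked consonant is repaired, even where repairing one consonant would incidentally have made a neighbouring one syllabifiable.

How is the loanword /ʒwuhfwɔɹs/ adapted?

wuwɔ

Syllabifying with onset maximization leaves /ʒ/, /h/, /f/, /ɹ/, /s/ stranded (no codas are permitted; onsets are limited to one consonant).
Deleting the stranded consonants removes /ʒ/, /h/, /f/, /ɹ/, /s/.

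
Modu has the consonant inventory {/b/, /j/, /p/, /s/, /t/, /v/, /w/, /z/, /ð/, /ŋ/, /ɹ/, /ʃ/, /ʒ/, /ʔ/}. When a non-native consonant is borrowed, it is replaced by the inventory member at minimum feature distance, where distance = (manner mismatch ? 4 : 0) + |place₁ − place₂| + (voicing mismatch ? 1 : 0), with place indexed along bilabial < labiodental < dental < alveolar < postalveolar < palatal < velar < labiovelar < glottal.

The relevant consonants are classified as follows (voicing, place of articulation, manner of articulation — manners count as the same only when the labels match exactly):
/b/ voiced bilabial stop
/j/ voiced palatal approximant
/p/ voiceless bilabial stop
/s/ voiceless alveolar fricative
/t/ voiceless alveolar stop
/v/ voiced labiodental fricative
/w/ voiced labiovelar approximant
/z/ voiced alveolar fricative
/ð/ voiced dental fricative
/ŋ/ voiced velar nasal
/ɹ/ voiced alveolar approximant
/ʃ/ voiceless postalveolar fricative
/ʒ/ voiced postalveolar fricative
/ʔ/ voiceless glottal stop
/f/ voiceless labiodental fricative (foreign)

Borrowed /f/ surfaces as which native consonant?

/v/ is closest: same manner (fricative), place distance 0 (labiodental→labiodental), voicing differs (+1); total 1. Next closest is /s/ at distance 2.

v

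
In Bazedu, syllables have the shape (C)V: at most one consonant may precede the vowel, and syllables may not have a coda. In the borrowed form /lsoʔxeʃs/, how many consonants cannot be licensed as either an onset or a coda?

Syllabifying with onset maximization leaves /l/, /ʔ/, /ʃ/, /s/ stranded (no codas are permitted; onsets are limited to one consonant).

4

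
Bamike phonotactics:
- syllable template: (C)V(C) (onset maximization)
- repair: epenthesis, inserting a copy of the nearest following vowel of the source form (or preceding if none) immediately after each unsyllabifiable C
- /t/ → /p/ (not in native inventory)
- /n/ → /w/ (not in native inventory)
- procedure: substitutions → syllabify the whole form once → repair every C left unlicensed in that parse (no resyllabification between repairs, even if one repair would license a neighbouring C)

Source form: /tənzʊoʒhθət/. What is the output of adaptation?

Substitution: /t/ → /p/, /n/ → /w/, giving /pəwzʊoʒhθəp/.
The consonants /h/ cannot be parsed into a legal (C)V(C) syllable (at most one coda consonant is licensed; onsets are limited to one consonant).
Inserting the epenthetic vowel yields /h/ → /hə/.

pəwzʊoʒhəθəp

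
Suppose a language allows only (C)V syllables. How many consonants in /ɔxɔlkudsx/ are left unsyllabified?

4

The consonants /l/, /d/, /s/, /x/ cannot be parsed into a legal (C)V syllable (no codas are permitted; onsets are limited to one consonant).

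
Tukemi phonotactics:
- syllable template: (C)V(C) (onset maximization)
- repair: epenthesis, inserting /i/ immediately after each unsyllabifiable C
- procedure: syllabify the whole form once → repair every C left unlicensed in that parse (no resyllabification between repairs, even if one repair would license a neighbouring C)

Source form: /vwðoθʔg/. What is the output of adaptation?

Syllabifying with onset maximization leaves /v/, /w/, /ʔ/, /g/ stranded (at most one coda consonant is licensed; onsets are limited to one consonant).
Epenthesis after each stranded consonant: /v/ → /vi/, /w/ → /wi/, /ʔ/ → /ʔi/, /g/ → /gi/.

viwiðoθʔigi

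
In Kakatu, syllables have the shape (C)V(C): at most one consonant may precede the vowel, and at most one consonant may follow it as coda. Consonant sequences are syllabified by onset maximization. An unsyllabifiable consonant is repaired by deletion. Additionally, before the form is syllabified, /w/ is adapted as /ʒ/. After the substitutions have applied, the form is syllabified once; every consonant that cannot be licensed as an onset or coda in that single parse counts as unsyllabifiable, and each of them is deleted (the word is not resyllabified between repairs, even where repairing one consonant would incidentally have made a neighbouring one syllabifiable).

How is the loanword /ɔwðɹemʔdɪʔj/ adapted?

ɔʒɹemdɪʔ

Substitution: /w/ → /ʒ/, giving /ɔʒðɹemʔdɪʔj/.
The consonants /ð/, /ʔ/, /j/ cannot be parsed into a legal (C)V(C) syllable (at most one coda consonant is licensed; onsets are limited to one consonant).
Deletion applies to /ð/, /ʔ/, /j/.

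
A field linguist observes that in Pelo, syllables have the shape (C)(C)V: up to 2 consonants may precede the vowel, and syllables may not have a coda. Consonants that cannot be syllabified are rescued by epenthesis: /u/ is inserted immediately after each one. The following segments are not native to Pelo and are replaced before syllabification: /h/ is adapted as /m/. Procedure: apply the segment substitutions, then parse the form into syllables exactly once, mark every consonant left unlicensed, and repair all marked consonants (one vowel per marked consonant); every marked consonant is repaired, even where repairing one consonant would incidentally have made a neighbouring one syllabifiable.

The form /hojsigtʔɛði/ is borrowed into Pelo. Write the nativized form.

Substitution: /h/ → /m/, giving /mojsigtʔɛði/.
Under (C)(C)V, the unsyllabifiable consonants are /g/ (no codas are permitted; onsets may contain at most 2 consonants).
Each unlicensed consonant becomes the onset of a new syllable: /g/ → /gu/.

mojsigutʔɛði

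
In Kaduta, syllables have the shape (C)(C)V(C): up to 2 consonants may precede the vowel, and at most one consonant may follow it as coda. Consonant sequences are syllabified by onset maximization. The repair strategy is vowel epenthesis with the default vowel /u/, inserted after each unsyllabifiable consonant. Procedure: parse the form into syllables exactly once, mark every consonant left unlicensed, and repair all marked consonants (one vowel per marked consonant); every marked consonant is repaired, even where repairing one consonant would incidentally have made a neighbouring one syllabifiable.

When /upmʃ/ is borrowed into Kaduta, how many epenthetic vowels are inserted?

2

The unsyllabifiable consonants are /m/, /ʃ/; each receives one epenthetic vowel.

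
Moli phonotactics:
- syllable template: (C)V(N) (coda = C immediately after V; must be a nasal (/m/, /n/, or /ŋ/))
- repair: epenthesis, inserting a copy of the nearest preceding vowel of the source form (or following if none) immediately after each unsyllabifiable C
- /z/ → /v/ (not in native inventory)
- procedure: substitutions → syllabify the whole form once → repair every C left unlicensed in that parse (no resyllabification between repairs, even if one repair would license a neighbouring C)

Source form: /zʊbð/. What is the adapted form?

vʊbʊðʊ

Substitution: /z/ → /v/, giving /vʊbð/.
Under (C)V(N), the unsyllabifiable consonants are /b/, /ð/ (only a nasal (/m/, /n/, or /ŋ/) is licensed in coda position; onsets are limited to one consonant).
Each unlicensed consonant becomes the onset of a new syllable: /b/ → /bʊ/, /ð/ → /ðʊ/.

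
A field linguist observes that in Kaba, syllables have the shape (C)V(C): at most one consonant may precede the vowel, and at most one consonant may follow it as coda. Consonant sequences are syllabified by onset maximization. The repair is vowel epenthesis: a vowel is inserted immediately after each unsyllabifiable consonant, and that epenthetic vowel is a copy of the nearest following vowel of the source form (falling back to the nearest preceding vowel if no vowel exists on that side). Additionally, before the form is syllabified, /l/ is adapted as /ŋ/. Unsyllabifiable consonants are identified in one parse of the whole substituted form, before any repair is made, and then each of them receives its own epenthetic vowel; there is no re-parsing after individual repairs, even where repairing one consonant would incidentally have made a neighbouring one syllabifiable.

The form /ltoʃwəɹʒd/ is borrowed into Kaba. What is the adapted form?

ŋotoʃwəɹʒədə

Substitution: /l/ → /ŋ/, giving /ŋtoʃwəɹʒd/.
The consonants /ŋ/, /ʒ/, /d/ cannot be parsed into a legal (C)V(C) syllable (at most one coda consonant is licensed; onsets are limited to one consonant).
Epenthesis after each stranded consonant: /ŋ/ → /ŋo/, /ʒ/ → /ʒə/, /d/ → /də/.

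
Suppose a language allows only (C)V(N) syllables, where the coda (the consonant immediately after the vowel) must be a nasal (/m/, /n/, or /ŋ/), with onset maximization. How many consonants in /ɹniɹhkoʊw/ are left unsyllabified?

The consonants /ɹ/, /ɹ/, /h/, /w/ cannot be parsed into a legal (C)V(N) syllable (only a nasal (/m/, /n/, or /ŋ/) is licensed in coda position; onsets are limited to one consonant).

4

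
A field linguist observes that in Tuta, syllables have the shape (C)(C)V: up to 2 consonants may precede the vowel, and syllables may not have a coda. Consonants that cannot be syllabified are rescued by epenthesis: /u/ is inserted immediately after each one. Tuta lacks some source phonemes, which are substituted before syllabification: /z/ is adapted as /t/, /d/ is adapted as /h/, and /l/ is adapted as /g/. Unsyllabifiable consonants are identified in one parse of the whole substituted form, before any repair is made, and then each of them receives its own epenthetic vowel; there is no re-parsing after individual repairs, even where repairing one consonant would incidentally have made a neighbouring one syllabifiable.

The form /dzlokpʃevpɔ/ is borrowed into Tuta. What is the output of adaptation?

hutgokupʃevpɔ

Substitution: /d/ → /h/, /z/ → /t/, /l/ → /g/, giving /htgokpʃevpɔ/.
Syllabifying with onset maximization leaves /h/, /k/ stranded (no codas are permitted; onsets may contain at most 2 consonants).
Inserting the epenthetic vowel yields /h/ → /hu/, /k/ → /ku/.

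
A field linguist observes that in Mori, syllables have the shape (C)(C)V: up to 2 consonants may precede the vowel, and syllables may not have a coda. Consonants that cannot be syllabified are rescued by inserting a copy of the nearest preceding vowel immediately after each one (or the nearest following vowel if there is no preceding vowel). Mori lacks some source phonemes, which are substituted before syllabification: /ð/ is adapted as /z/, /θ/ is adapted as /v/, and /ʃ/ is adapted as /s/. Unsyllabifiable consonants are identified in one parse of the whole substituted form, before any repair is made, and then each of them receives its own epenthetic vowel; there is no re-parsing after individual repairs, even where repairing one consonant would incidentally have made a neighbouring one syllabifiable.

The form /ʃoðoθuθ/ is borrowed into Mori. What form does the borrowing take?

sozovuvu

Substitution: /ʃ/ → /s/, /ð/ → /z/, /θ/ → /v/, giving /sozovuv/.
Syllabifying with onset maximization leaves /v/ stranded (no codas are permitted; onsets may contain at most 2 consonants).
Epenthesis after each stranded consonant: /v/ → /vu/.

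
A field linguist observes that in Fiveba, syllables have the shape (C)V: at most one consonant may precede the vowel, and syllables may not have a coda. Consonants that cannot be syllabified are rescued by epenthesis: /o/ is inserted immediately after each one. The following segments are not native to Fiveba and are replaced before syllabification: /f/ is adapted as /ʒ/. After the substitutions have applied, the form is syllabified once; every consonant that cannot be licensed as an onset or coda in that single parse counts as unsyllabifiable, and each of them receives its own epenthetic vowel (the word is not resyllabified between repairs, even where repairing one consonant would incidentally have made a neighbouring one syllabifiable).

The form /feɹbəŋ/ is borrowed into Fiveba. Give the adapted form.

Substitution: /f/ → /ʒ/, giving /ʒeɹbəŋ/.
Under (C)V, the unsyllabifiable consonants are /ɹ/, /ŋ/ (no codas are permitted; onsets are limited to one consonant).
Inserting the epenthetic vowel yields /ɹ/ → /ɹo/, /ŋ/ → /ŋo/.

ʒeɹobəŋo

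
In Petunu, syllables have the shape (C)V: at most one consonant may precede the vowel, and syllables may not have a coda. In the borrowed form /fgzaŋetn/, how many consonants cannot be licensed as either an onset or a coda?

4

Syllabifying with onset maximization leaves /f/, /g/, /t/, /n/ stranded (no codas are permitted; onsets are limited to one consonant).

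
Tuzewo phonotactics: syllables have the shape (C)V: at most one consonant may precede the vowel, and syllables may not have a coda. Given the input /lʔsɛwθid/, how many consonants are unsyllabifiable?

4

The consonants /l/, /ʔ/, /w/, /d/ cannot be parsed into a legal (C)V syllable (no codas are permitted; onsets are limited to one consonant).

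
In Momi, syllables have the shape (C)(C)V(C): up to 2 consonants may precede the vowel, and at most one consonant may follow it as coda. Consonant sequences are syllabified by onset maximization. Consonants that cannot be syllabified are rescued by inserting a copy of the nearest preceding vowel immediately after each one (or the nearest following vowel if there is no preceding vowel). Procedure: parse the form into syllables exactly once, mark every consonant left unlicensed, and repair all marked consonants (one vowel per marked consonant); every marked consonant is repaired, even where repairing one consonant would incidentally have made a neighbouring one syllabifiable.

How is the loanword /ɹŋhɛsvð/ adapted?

The consonants /ɹ/, /v/, /ð/ cannot be parsed into a legal (C)(C)V(C) syllable (at most one coda consonant is licensed; onsets may contain at most 2 consonants).
Inserting the epenthetic vowel yields /ɹ/ → /ɹɛ/, /v/ → /vɛ/, /ð/ → /ðɛ/.

ɹɛŋhɛsvɛðɛ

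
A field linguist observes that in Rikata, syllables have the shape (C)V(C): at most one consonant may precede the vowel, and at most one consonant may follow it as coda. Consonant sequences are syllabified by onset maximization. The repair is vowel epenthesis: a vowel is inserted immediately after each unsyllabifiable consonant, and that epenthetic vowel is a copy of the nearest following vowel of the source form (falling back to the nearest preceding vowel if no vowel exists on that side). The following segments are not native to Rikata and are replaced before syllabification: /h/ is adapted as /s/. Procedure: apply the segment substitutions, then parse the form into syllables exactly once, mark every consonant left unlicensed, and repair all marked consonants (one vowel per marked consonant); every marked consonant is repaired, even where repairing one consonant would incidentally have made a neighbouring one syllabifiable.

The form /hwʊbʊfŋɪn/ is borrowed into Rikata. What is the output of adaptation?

Substitution: /h/ → /s/, giving /swʊbʊfŋɪn/.
Syllabifying with onset maximization leaves /s/ stranded (at most one coda consonant is licensed; onsets are limited to one consonant).
Epenthesis after each stranded consonant: /s/ → /sʊ/.

sʊwʊbʊfŋɪn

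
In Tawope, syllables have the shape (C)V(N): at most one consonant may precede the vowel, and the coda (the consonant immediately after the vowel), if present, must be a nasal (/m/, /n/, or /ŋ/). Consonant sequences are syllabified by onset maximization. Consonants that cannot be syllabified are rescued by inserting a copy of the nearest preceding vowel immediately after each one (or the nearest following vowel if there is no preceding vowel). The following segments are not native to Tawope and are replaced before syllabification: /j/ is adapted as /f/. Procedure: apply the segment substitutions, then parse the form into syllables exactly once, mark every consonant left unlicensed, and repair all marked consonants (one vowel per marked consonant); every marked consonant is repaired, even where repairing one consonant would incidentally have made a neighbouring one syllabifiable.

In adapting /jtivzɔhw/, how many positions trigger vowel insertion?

4

After substitution the input is /ftivzɔhw/.
The unsyllabifiable consonants are /f/, /v/, /h/, /w/; each receives one epenthetic vowel.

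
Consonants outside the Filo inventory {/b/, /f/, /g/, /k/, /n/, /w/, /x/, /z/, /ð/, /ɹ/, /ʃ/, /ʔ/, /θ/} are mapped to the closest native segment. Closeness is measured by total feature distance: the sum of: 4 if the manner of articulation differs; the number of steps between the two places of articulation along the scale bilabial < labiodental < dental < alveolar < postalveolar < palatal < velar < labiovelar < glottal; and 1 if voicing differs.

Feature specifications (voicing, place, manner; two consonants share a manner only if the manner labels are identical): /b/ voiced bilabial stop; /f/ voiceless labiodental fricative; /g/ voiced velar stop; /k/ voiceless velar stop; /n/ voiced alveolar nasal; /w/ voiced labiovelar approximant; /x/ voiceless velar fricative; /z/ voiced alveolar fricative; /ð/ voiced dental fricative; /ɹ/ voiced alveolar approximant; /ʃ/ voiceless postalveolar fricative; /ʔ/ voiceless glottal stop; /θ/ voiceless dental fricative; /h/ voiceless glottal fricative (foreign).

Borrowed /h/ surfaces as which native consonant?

x

/x/ is closest: same manner (fricative), place distance 2 (glottal→velar), same voicing; total 2. Next closest is /ʃ/ at distance 4.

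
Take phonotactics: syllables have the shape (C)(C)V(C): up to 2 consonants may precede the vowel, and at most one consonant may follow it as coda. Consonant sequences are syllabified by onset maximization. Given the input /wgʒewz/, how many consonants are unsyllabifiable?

Under (C)(C)V(C), the unsyllabifiable consonants are /w/, /z/ (at most one coda consonant is licensed; onsets may contain at most 2 consonants).

2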